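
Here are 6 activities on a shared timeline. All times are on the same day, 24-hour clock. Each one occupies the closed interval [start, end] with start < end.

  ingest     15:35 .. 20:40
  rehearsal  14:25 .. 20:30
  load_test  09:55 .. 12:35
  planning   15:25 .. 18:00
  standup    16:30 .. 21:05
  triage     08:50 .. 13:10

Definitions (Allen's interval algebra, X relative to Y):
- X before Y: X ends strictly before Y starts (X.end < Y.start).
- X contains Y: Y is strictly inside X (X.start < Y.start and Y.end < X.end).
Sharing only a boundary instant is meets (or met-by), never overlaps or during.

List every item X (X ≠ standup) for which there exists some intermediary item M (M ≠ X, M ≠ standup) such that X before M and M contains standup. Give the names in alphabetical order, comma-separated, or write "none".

none

Target standup = [16:30, 21:05].
Intermediaries M with M contains standup: none.
Union: none.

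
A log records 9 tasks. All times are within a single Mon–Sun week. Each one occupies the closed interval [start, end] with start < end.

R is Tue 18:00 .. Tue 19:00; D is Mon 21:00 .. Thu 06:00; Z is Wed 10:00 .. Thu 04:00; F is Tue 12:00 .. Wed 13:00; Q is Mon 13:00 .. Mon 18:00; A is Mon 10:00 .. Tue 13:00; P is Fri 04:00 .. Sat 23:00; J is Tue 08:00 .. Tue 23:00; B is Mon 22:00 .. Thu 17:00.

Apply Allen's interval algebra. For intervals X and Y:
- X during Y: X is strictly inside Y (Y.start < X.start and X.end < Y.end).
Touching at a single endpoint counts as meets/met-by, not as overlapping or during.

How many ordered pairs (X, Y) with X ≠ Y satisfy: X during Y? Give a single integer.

11

Checking all 72 ordered pairs for relation 'during'; matching pairs in alphabetical order:
(F, B): F during B ✓
(F, D): F during D ✓
(J, B): J during B ✓
(J, D): J during D ✓
(Q, A): Q during A ✓
(R, B): R during B ✓
(R, D): R during D ✓
(R, F): R during F ✓
(R, J): R during J ✓
(Z, B): Z during B ✓
(Z, D): Z during D ✓
Count: 11.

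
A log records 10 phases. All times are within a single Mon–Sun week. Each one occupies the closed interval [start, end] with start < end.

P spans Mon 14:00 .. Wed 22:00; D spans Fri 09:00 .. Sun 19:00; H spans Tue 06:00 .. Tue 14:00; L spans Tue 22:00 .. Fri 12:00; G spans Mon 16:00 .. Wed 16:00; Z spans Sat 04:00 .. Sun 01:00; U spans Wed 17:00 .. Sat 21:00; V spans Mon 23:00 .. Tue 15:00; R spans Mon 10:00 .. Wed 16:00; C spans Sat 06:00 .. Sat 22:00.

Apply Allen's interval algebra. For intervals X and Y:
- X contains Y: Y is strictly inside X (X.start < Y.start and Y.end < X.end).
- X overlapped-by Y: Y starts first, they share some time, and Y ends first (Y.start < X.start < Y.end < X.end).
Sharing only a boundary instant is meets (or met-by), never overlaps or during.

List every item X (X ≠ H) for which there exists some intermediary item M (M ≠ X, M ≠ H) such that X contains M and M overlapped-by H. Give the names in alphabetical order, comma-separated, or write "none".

none

Target H = [Tue 06:00, Tue 14:00].
Intermediaries M with M overlapped-by H: none.
Union: none.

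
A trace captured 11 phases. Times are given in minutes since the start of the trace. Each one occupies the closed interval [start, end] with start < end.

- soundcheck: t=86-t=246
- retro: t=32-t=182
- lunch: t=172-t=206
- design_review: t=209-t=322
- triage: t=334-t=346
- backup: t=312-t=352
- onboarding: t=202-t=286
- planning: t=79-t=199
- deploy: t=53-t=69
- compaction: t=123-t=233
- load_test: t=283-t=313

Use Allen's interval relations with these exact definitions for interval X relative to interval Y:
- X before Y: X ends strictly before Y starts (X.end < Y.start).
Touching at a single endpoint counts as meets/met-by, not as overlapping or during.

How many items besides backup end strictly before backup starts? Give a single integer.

7

Target backup = [t=312, t=352].
compaction [t=123, t=233] → before → counts.
deploy [t=53, t=69] → before → counts.
design_review [t=209, t=322] → overlaps → no.
load_test [t=283, t=313] → overlaps → no.
lunch [t=172, t=206] → before → counts.
onboarding [t=202, t=286] → before → counts.
planning [t=79, t=199] → before → counts.
retro [t=32, t=182] → before → counts.
soundcheck [t=86, t=246] → before → counts.
triage [t=334, t=346] → during → no.
Total: 7.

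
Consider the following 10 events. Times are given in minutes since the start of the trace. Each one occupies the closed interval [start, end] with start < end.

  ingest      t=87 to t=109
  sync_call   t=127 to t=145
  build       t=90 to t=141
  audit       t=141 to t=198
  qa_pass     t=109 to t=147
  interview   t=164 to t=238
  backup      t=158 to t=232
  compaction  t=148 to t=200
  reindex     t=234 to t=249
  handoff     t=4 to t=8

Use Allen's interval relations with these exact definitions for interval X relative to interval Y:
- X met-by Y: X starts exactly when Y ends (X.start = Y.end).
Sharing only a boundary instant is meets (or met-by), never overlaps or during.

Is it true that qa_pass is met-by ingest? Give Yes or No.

qa_pass = [t=109, t=147], ingest = [t=87, t=109].
Actual relation of qa_pass to ingest: met-by.
Asked whether 'met-by' holds → Yes.

Yes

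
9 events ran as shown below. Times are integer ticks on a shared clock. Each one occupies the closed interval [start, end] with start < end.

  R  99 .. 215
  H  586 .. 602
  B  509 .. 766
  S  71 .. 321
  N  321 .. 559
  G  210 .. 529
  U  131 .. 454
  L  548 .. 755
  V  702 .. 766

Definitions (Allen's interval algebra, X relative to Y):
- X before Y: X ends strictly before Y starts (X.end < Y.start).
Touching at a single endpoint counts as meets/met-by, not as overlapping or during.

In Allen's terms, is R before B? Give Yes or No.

R = [99, 215], B = [509, 766].
Actual relation of R to B: before.
Asked whether 'before' holds → Yes.

Yes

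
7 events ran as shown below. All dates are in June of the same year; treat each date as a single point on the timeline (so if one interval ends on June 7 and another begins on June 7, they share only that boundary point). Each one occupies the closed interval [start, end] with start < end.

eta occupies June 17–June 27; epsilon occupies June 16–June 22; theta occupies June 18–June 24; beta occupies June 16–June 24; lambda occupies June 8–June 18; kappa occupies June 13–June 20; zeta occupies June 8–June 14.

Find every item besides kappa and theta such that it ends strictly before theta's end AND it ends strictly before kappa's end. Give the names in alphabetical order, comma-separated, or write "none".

Conditions: its end is strictly before theta's end (X.end < June 24) AND its end is strictly before kappa's end (X.end < June 20).
beta: end June 24 < June 24? ✗; end June 24 < June 20? ✗ → no.
epsilon: end June 22 < June 24? ✓; end June 22 < June 20? ✗ → no.
eta: end June 27 < June 24? ✗; end June 27 < June 20? ✗ → no.
lambda: end June 18 < June 24? ✓; end June 18 < June 20? ✓ → yes.
zeta: end June 14 < June 24? ✓; end June 14 < June 20? ✓ → yes.
Result: lambda, zeta.

lambda, zeta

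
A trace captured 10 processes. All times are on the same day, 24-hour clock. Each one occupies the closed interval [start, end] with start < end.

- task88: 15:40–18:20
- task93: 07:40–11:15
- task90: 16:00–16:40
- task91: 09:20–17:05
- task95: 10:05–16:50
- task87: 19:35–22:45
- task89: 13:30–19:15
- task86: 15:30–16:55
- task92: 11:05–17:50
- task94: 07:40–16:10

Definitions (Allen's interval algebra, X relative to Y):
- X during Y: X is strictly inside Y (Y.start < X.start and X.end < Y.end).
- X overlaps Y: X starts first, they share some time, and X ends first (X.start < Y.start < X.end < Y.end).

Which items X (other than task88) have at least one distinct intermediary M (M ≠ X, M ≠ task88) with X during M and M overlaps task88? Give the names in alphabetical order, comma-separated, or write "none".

Target task88 = [15:40, 18:20].
Intermediaries M with M overlaps task88: task86, task91, task92, task94, task95.
Via task86 — items with X during task86: task90.
Via task91 — items with X during task91: task86, task90, task95.
Via task92 — items with X during task92: task86, task90.
Via task94 — items with X during task94: none.
Via task95 — items with X during task95: task90.
Union: task86, task90, task95.

task86, task90, task95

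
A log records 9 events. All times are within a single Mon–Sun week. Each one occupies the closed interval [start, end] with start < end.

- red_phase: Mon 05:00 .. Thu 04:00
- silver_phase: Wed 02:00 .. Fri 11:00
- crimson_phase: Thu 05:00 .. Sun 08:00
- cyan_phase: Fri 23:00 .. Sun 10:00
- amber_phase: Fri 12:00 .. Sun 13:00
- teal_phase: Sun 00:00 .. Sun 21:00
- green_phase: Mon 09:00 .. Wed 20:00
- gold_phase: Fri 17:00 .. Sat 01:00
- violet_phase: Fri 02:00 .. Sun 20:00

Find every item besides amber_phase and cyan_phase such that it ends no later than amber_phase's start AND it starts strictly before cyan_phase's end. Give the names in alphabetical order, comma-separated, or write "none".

Conditions: its end is no later than amber_phase's start (X.end <= Fri 12:00) AND its start is strictly before cyan_phase's end (X.start < Sun 10:00).
crimson_phase: end Sun 08:00 <= Fri 12:00? ✗; start Thu 05:00 < Sun 10:00? ✓ → no.
gold_phase: end Sat 01:00 <= Fri 12:00? ✗; start Fri 17:00 < Sun 10:00? ✓ → no.
green_phase: end Wed 20:00 <= Fri 12:00? ✓; start Mon 09:00 < Sun 10:00? ✓ → yes.
red_phase: end Thu 04:00 <= Fri 12:00? ✓; start Mon 05:00 < Sun 10:00? ✓ → yes.
silver_phase: end Fri 11:00 <= Fri 12:00? ✓; start Wed 02:00 < Sun 10:00? ✓ → yes.
teal_phase: end Sun 21:00 <= Fri 12:00? ✗; start Sun 00:00 < Sun 10:00? ✓ → no.
violet_phase: end Sun 20:00 <= Fri 12:00? ✗; start Fri 02:00 < Sun 10:00? ✓ → no.
Result: green_phase, red_phase, silver_phase.

green_phase, red_phase, silver_phase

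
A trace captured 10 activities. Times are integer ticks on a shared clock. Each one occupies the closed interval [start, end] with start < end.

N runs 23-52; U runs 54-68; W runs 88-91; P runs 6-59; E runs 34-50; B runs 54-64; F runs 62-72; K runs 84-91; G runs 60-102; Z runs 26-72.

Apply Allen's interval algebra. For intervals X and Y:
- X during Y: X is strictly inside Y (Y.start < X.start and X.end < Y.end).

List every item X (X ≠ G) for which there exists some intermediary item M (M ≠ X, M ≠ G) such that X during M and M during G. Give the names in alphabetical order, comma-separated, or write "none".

Target G = [60, 102].
Intermediaries M with M during G: F, K, W.
Via F — items with X during F: none.
Via K — items with X during K: none.
Via W — items with X during W: none.
Union: none.

none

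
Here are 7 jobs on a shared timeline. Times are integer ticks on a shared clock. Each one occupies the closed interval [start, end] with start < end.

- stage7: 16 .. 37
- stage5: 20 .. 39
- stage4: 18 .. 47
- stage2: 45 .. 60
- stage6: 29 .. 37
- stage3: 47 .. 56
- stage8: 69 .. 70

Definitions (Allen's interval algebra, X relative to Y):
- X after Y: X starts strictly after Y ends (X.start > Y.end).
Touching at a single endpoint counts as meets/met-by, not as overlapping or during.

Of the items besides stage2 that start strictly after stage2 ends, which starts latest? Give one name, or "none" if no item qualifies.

Target stage2 = [45, 60].
stage3 [47, 56] → during → excluded.
stage4 [18, 47] → overlaps → excluded.
stage5 [20, 39] → before → excluded.
stage6 [29, 37] → before → excluded.
stage7 [16, 37] → before → excluded.
stage8 [69, 70] → after → candidate.
Among candidates, latest start is 69 → stage8.

stage8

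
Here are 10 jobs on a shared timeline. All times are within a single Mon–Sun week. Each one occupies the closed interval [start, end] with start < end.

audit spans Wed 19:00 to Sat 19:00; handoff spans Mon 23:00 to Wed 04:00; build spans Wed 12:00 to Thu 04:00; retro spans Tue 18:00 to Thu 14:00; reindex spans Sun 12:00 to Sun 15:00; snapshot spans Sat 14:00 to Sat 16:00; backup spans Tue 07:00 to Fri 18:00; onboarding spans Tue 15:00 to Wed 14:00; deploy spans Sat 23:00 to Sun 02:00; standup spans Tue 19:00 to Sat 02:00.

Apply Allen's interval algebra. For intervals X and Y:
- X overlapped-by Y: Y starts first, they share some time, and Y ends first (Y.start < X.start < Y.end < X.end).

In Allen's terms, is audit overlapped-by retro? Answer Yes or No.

audit = [Wed 19:00, Sat 19:00], retro = [Tue 18:00, Thu 14:00].
Actual relation of audit to retro: overlapped-by.
Asked whether 'overlapped-by' holds → Yes.

Yes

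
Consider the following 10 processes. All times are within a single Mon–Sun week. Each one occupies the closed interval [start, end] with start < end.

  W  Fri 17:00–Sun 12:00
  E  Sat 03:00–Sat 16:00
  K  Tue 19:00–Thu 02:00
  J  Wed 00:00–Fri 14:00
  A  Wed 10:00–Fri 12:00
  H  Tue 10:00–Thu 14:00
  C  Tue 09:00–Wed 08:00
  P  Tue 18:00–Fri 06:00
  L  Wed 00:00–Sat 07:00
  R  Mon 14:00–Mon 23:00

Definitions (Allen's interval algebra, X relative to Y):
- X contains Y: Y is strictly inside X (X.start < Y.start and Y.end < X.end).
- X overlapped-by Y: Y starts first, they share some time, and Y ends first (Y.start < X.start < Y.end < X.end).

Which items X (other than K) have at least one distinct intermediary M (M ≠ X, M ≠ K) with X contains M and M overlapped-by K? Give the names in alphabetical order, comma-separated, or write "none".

Target K = [Tue 19:00, Thu 02:00].
Intermediaries M with M overlapped-by K: A, J, L.
Via A — items with X contains A: J, L.
Via J — items with X contains J: none.
Via L — items with X contains L: none.
Union: J, L.

J, L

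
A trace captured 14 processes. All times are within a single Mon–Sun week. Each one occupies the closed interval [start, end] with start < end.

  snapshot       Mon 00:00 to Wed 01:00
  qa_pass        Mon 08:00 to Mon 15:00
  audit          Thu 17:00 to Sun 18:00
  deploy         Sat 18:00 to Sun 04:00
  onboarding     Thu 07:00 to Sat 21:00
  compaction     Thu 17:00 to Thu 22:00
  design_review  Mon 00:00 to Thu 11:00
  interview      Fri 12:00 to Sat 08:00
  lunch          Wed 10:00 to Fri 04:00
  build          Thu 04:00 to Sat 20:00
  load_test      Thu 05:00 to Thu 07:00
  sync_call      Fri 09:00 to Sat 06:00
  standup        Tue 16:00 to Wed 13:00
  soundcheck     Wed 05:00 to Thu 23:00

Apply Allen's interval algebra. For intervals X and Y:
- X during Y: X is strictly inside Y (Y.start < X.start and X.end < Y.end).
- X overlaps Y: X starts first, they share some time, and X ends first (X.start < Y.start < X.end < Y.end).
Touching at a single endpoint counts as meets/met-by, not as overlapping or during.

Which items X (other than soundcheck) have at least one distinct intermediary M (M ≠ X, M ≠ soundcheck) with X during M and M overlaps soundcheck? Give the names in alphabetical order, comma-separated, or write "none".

Target soundcheck = [Wed 05:00, Thu 23:00].
Intermediaries M with M overlaps soundcheck: design_review, standup.
Via design_review — items with X during design_review: load_test, qa_pass, standup.
Via standup — items with X during standup: none.
Union: load_test, qa_pass, standup.

load_test, qa_pass, standup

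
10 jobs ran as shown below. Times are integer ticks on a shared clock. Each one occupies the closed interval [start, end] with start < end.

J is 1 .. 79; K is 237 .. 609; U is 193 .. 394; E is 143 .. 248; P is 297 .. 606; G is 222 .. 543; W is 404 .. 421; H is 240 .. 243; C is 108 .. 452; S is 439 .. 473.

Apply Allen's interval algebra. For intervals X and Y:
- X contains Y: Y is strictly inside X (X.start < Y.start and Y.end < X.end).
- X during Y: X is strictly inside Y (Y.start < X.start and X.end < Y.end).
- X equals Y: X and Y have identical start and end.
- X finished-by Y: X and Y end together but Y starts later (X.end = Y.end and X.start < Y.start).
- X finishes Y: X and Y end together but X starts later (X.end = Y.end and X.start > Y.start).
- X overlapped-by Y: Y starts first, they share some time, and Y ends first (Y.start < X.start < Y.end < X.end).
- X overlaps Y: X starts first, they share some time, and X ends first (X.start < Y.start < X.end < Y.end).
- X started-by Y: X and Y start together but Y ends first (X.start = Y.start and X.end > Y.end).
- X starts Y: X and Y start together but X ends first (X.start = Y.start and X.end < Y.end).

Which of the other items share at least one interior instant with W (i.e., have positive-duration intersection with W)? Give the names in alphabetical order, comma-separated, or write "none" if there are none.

C, G, K, P

Target W = [404, 421].
C [108, 452] → contains → yes.
E [143, 248] → before → no.
G [222, 543] → contains → yes.
H [240, 243] → before → no.
J [1, 79] → before → no.
K [237, 609] → contains → yes.
P [297, 606] → contains → yes.
S [439, 473] → after → no.
U [193, 394] → before → no.
Result: C, G, K, P.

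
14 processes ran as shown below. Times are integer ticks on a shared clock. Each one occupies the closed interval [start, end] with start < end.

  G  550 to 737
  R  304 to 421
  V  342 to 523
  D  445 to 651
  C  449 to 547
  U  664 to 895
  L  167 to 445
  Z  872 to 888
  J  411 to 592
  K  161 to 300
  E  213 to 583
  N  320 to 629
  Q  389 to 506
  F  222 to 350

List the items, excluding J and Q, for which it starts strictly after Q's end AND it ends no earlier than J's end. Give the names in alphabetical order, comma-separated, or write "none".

Conditions: its start is strictly after Q's end (X.start > 506) AND its end is no earlier than J's end (X.end >= 592).
C: start 449 > 506? ✗; end 547 >= 592? ✗ → no.
D: start 445 > 506? ✗; end 651 >= 592? ✓ → no.
E: start 213 > 506? ✗; end 583 >= 592? ✗ → no.
F: start 222 > 506? ✗; end 350 >= 592? ✗ → no.
G: start 550 > 506? ✓; end 737 >= 592? ✓ → yes.
K: start 161 > 506? ✗; end 300 >= 592? ✗ → no.
L: start 167 > 506? ✗; end 445 >= 592? ✗ → no.
N: start 320 > 506? ✗; end 629 >= 592? ✓ → no.
R: start 304 > 506? ✗; end 421 >= 592? ✗ → no.
U: start 664 > 506? ✓; end 895 >= 592? ✓ → yes.
V: start 342 > 506? ✗; end 523 >= 592? ✗ → no.
Z: start 872 > 506? ✓; end 888 >= 592? ✓ → yes.
Result: G, U, Z.

G, U, Z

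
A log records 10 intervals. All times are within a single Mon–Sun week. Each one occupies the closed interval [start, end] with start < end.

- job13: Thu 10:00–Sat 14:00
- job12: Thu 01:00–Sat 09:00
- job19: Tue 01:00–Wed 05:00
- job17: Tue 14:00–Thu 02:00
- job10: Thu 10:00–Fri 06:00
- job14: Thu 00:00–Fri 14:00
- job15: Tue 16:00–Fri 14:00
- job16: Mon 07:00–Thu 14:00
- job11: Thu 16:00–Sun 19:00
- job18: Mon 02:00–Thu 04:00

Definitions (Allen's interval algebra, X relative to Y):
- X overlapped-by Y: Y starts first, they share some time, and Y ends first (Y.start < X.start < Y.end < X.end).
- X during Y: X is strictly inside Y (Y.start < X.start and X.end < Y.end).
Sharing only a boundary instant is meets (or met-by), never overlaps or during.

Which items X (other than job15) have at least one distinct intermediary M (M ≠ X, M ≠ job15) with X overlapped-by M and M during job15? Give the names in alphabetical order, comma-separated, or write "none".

job11

Target job15 = [Tue 16:00, Fri 14:00].
Intermediaries M with M during job15: job10.
Via job10 — items with X overlapped-by job10: job11.
Union: job11.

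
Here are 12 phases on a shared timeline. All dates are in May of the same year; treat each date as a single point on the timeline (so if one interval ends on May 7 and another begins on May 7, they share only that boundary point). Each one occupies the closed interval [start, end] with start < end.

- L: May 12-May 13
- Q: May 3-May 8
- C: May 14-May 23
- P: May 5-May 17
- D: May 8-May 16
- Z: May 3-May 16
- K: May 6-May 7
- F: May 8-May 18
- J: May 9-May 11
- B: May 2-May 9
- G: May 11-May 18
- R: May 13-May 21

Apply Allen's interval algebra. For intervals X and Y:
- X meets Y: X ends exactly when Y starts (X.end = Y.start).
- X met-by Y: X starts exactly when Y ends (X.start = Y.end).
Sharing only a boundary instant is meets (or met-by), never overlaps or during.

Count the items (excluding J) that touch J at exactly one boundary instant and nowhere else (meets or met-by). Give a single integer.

2

Target J = [May 9, May 11].
B [May 2, May 9] → meets → counts.
C [May 14, May 23] → after → no.
D [May 8, May 16] → contains → no.
F [May 8, May 18] → contains → no.
G [May 11, May 18] → met-by → counts.
K [May 6, May 7] → before → no.
L [May 12, May 13] → after → no.
P [May 5, May 17] → contains → no.
Q [May 3, May 8] → before → no.
R [May 13, May 21] → after → no.
Z [May 3, May 16] → contains → no.
Total: 2.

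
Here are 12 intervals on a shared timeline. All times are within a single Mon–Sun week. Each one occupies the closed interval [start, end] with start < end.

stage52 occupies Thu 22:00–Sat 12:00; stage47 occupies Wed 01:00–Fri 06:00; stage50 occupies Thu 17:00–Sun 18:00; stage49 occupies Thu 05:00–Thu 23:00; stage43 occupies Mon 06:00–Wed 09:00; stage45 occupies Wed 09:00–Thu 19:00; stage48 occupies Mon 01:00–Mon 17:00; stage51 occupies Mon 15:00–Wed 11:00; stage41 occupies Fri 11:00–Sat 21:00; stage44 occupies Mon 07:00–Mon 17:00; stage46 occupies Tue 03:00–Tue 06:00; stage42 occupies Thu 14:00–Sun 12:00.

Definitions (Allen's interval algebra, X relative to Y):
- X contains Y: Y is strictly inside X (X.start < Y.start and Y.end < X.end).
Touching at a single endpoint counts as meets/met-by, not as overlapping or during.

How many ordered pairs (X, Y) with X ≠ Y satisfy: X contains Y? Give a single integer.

9

Checking all 132 ordered pairs for relation 'contains'; matching pairs in alphabetical order:
(stage42, stage41): stage42 contains stage41 ✓
(stage42, stage52): stage42 contains stage52 ✓
(stage43, stage44): stage43 contains stage44 ✓
(stage43, stage46): stage43 contains stage46 ✓
(stage47, stage45): stage47 contains stage45 ✓
(stage47, stage49): stage47 contains stage49 ✓
(stage50, stage41): stage50 contains stage41 ✓
(stage50, stage52): stage50 contains stage52 ✓
(stage51, stage46): stage51 contains stage46 ✓
Count: 9.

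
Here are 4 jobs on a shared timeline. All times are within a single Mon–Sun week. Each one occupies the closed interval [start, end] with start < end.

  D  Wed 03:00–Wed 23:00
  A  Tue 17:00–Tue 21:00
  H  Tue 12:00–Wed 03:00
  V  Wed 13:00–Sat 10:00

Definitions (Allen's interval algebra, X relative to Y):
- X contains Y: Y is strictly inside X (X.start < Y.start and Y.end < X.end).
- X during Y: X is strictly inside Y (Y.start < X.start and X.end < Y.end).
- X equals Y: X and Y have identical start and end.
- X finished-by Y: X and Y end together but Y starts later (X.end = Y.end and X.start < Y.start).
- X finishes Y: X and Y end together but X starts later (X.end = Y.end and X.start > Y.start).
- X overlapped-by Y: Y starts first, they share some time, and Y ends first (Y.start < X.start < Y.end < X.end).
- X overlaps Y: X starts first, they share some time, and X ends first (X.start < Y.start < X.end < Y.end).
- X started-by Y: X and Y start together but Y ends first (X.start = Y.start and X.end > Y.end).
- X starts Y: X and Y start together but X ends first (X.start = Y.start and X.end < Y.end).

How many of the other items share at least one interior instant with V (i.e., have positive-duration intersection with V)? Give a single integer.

1

Target V = [Wed 13:00, Sat 10:00].
A [Tue 17:00, Tue 21:00] → before → no.
D [Wed 03:00, Wed 23:00] → overlaps → counts.
H [Tue 12:00, Wed 03:00] → before → no.
Total: 1.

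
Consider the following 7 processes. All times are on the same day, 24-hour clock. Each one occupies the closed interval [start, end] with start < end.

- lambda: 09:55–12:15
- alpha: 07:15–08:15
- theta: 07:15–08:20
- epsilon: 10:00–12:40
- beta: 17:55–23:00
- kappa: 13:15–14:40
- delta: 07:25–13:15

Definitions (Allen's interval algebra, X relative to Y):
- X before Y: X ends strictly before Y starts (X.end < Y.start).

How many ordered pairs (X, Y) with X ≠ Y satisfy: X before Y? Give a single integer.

14

Checking all 42 ordered pairs for relation 'before'; matching pairs in alphabetical order:
(alpha, beta): alpha before beta ✓
(alpha, epsilon): alpha before epsilon ✓
(alpha, kappa): alpha before kappa ✓
(alpha, lambda): alpha before lambda ✓
(delta, beta): delta before beta ✓
(epsilon, beta): epsilon before beta ✓
(epsilon, kappa): epsilon before kappa ✓
(kappa, beta): kappa before beta ✓
(lambda, beta): lambda before beta ✓
(lambda, kappa): lambda before kappa ✓
(theta, beta): theta before beta ✓
(theta, epsilon): theta before epsilon ✓
(theta, kappa): theta before kappa ✓
(theta, lambda): theta before lambda ✓
Count: 14.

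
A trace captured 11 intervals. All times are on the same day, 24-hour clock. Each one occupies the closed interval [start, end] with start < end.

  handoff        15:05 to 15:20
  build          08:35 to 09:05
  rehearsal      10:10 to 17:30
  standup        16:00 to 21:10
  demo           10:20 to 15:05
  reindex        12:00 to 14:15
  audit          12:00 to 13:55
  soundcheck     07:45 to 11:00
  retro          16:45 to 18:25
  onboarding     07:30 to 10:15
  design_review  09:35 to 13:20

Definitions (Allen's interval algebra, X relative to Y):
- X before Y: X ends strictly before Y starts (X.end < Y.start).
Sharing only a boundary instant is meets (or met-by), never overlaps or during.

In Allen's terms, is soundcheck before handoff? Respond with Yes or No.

soundcheck = [07:45, 11:00], handoff = [15:05, 15:20].
Actual relation of soundcheck to handoff: before.
Asked whether 'before' holds → Yes.

Yes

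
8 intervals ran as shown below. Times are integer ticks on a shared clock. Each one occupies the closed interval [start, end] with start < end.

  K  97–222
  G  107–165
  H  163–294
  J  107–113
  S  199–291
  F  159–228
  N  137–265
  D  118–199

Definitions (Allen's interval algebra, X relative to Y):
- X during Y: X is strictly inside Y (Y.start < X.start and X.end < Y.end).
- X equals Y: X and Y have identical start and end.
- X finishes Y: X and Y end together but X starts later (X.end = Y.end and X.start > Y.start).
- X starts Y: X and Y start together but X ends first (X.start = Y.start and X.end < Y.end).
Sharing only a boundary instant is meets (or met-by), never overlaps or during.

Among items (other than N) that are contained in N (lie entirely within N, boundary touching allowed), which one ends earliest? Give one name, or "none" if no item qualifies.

F

Target N = [137, 265].
D [118, 199] → overlaps → excluded.
F [159, 228] → during → candidate.
G [107, 165] → overlaps → excluded.
H [163, 294] → overlapped-by → excluded.
J [107, 113] → before → excluded.
K [97, 222] → overlaps → excluded.
S [199, 291] → overlapped-by → excluded.
Among candidates, earliest end is 228 → F.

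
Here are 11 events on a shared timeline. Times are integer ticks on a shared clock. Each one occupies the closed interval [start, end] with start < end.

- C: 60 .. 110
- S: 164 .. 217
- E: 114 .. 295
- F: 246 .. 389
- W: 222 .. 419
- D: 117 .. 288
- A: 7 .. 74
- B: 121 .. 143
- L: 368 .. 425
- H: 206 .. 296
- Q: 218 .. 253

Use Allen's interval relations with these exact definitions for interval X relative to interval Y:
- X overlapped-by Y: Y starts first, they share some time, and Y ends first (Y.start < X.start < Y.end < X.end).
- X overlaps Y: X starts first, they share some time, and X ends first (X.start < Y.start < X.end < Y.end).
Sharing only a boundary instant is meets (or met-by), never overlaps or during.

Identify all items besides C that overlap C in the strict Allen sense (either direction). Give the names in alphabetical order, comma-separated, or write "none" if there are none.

Target C = [60, 110].
A [7, 74] → overlaps → yes.
B [121, 143] → after → no.
D [117, 288] → after → no.
E [114, 295] → after → no.
F [246, 389] → after → no.
H [206, 296] → after → no.
L [368, 425] → after → no.
Q [218, 253] → after → no.
S [164, 217] → after → no.
W [222, 419] → after → no.
Result: A.

A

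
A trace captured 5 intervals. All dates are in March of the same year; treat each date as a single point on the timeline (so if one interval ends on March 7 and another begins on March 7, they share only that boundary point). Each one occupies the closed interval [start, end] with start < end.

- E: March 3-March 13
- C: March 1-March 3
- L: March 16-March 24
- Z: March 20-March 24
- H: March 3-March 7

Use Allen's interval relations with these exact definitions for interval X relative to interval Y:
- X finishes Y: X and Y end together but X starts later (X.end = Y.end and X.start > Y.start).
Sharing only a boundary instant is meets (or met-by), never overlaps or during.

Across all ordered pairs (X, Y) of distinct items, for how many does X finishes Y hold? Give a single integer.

1

Checking all 20 ordered pairs for relation 'finishes'; matching pairs in alphabetical order:
(Z, L): Z finishes L ✓
Count: 1.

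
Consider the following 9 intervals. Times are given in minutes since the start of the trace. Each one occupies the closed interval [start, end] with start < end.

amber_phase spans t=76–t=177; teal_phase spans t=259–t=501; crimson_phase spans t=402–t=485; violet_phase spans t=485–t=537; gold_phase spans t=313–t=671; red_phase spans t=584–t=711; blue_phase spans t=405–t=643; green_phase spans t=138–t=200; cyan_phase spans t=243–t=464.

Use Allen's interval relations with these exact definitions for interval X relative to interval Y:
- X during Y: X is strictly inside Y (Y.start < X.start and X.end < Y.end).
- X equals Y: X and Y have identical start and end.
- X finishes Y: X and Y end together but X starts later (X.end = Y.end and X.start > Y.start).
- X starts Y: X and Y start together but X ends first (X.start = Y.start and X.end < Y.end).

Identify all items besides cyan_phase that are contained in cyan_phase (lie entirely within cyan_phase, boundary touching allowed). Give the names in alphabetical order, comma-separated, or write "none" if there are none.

none

Target cyan_phase = [t=243, t=464].
amber_phase [t=76, t=177] → before → no.
blue_phase [t=405, t=643] → overlapped-by → no.
crimson_phase [t=402, t=485] → overlapped-by → no.
gold_phase [t=313, t=671] → overlapped-by → no.
green_phase [t=138, t=200] → before → no.
red_phase [t=584, t=711] → after → no.
teal_phase [t=259, t=501] → overlapped-by → no.
violet_phase [t=485, t=537] → after → no.
Result: none.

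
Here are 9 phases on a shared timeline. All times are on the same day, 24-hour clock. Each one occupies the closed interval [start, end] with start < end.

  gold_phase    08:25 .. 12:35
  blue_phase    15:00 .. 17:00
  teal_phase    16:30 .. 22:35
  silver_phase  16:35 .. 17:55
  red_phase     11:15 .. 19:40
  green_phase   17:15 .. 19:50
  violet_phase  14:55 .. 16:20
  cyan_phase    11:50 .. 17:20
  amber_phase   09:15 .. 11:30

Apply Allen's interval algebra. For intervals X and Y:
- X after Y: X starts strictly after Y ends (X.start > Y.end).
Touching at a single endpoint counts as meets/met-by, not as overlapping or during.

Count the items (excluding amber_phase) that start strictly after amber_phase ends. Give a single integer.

Target amber_phase = [09:15, 11:30].
blue_phase [15:00, 17:00] → after → counts.
cyan_phase [11:50, 17:20] → after → counts.
gold_phase [08:25, 12:35] → contains → no.
green_phase [17:15, 19:50] → after → counts.
red_phase [11:15, 19:40] → overlapped-by → no.
silver_phase [16:35, 17:55] → after → counts.
teal_phase [16:30, 22:35] → after → counts.
violet_phase [14:55, 16:20] → after → counts.
Total: 6.

6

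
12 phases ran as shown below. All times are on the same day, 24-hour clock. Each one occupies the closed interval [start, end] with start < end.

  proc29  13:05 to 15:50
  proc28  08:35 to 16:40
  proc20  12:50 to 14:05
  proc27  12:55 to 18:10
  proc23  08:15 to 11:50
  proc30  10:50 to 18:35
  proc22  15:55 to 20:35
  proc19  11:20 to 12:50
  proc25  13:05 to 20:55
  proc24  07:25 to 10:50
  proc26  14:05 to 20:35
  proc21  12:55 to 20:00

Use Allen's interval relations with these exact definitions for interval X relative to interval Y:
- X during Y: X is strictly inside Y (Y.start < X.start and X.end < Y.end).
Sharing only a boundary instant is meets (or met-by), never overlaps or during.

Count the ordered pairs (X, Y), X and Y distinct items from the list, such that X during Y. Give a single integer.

Checking all 132 ordered pairs for relation 'during'; matching pairs in alphabetical order:
(proc19, proc28): proc19 during proc28 ✓
(proc19, proc30): proc19 during proc30 ✓
(proc20, proc28): proc20 during proc28 ✓
(proc20, proc30): proc20 during proc30 ✓
(proc22, proc25): proc22 during proc25 ✓
(proc26, proc25): proc26 during proc25 ✓
(proc27, proc30): proc27 during proc30 ✓
(proc29, proc21): proc29 during proc21 ✓
(proc29, proc27): proc29 during proc27 ✓
(proc29, proc28): proc29 during proc28 ✓
(proc29, proc30): proc29 during proc30 ✓
Count: 11.

11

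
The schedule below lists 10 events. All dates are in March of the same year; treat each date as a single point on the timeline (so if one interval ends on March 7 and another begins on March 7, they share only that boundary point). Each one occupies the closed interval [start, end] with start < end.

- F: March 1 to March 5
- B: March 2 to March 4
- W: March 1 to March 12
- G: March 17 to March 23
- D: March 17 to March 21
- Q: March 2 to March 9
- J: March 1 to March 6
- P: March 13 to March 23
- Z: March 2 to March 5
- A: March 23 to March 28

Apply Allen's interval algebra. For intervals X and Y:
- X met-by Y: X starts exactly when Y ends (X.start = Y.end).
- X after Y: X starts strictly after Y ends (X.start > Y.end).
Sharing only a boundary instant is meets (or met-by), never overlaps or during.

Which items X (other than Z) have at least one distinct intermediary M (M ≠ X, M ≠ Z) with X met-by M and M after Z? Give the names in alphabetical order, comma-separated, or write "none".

Target Z = [March 2, March 5].
Intermediaries M with M after Z: A, D, G, P.
Via A — items with X met-by A: none.
Via D — items with X met-by D: none.
Via G — items with X met-by G: A.
Via P — items with X met-by P: A.
Union: A.

A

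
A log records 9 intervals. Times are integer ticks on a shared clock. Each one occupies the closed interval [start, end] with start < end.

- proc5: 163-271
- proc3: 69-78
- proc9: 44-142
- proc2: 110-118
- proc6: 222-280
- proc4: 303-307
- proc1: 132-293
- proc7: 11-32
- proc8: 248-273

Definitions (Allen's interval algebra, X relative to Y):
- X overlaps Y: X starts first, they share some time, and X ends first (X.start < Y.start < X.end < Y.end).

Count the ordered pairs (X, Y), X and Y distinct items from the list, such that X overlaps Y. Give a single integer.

Checking all 72 ordered pairs for relation 'overlaps'; matching pairs in alphabetical order:
(proc5, proc6): proc5 overlaps proc6 ✓
(proc5, proc8): proc5 overlaps proc8 ✓
(proc9, proc1): proc9 overlaps proc1 ✓
Count: 3.

3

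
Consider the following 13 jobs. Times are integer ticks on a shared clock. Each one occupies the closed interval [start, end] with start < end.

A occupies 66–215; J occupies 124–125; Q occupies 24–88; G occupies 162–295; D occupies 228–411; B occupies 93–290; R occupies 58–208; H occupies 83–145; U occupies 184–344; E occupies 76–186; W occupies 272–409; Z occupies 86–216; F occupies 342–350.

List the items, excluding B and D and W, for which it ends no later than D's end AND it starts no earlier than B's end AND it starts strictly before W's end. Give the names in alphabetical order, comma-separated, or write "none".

Conditions: its end is no later than D's end (X.end <= 411) AND its start is no earlier than B's end (X.start >= 290) AND its start is strictly before W's end (X.start < 409).
A: end 215 <= 411? ✓; start 66 >= 290? ✗; start 66 < 409? ✓ → no.
E: end 186 <= 411? ✓; start 76 >= 290? ✗; start 76 < 409? ✓ → no.
F: end 350 <= 411? ✓; start 342 >= 290? ✓; start 342 < 409? ✓ → yes.
G: end 295 <= 411? ✓; start 162 >= 290? ✗; start 162 < 409? ✓ → no.
H: end 145 <= 411? ✓; start 83 >= 290? ✗; start 83 < 409? ✓ → no.
J: end 125 <= 411? ✓; start 124 >= 290? ✗; start 124 < 409? ✓ → no.
Q: end 88 <= 411? ✓; start 24 >= 290? ✗; start 24 < 409? ✓ → no.
R: end 208 <= 411? ✓; start 58 >= 290? ✗; start 58 < 409? ✓ → no.
U: end 344 <= 411? ✓; start 184 >= 290? ✗; start 184 < 409? ✓ → no.
Z: end 216 <= 411? ✓; start 86 >= 290? ✗; start 86 < 409? ✓ → no.
Result: F.

F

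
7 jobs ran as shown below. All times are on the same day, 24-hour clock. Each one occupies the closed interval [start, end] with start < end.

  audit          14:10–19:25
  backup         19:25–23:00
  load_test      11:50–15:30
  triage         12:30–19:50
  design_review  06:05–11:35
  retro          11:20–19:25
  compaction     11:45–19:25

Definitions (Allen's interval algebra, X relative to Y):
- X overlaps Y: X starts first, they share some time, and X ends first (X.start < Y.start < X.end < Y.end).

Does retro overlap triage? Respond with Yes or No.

retro = [11:20, 19:25], triage = [12:30, 19:50].
Actual relation of retro to triage: overlaps.
Asked whether 'overlaps' holds → Yes.

Yes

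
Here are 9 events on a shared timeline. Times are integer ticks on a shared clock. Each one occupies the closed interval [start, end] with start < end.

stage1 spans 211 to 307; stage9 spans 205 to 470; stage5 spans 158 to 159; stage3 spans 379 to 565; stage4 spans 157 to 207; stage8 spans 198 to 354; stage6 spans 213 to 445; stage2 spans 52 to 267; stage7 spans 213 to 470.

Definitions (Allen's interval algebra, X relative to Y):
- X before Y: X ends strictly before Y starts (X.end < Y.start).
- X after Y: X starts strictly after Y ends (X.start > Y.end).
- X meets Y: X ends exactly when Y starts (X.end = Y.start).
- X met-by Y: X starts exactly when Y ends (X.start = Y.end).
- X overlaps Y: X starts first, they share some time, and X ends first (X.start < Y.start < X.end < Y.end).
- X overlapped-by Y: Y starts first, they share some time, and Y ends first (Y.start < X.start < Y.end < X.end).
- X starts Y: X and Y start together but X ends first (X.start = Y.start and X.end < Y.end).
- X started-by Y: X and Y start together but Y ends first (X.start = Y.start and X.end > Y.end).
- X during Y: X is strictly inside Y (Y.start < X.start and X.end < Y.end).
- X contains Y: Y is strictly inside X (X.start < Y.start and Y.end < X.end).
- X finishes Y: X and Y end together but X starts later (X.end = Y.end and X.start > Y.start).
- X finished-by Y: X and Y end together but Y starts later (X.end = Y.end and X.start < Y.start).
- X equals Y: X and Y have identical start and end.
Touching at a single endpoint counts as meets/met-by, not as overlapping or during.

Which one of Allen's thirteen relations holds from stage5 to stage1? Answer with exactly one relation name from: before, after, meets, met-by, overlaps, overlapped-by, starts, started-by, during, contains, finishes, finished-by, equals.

before

stage5 = [158, 159]; stage1 = [211, 307].
Compare endpoints: stage5.start < stage1.start, stage5.start < stage1.end, stage5.end < stage1.start, stage5.end < stage1.end.
That pattern is 'before'.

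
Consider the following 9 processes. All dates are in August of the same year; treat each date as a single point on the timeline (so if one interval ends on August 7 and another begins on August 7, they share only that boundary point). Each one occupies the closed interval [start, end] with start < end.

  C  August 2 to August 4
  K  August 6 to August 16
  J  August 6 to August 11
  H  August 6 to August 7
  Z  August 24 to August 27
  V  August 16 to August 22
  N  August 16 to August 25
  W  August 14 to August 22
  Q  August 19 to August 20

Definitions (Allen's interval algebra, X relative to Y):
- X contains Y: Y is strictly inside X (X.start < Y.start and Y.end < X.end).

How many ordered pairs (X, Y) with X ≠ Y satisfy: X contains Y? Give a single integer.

3

Checking all 72 ordered pairs for relation 'contains'; matching pairs in alphabetical order:
(N, Q): N contains Q ✓
(V, Q): V contains Q ✓
(W, Q): W contains Q ✓
Count: 3.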